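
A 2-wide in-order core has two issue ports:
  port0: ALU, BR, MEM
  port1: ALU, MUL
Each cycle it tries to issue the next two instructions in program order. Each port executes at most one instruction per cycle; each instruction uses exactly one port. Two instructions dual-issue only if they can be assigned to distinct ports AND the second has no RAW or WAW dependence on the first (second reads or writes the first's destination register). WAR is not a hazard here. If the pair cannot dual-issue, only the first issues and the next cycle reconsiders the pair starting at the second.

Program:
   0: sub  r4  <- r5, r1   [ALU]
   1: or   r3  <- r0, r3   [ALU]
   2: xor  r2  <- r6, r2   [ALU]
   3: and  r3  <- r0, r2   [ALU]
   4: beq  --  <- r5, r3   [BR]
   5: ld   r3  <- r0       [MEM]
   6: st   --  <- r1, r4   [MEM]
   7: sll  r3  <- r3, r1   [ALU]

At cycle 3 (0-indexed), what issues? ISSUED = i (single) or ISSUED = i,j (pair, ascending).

ISSUED = 4

[0] i0&i1  sub;or  -- 2-wide
[1] i2  xor  -- RAW r2
[2] i3  and  -- RAW r3
[3] i4  beq  -- no-port BR/MEM
[4] i5  ld  -- no-port MEM/MEM
[5] i6&i7  st;sll  -- 2-wide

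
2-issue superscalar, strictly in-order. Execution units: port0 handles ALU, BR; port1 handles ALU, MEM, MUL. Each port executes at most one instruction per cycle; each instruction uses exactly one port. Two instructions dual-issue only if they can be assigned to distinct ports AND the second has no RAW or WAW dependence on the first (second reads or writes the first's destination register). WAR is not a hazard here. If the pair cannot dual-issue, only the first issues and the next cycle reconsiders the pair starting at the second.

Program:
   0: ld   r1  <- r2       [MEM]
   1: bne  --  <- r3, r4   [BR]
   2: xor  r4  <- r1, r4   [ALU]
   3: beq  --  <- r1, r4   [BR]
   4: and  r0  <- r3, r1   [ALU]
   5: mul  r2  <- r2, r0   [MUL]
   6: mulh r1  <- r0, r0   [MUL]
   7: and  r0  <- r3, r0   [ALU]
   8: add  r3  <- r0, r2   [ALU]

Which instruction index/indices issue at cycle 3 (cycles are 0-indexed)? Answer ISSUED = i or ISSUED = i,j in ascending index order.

  cy0 -> i0,i1 (ld+bne) pair
  cy1 -> i2 (xor) RAW r4
  cy2 -> i3,i4 (beq+and) pair
  cy3 -> i5 (mul) no-port MUL/MUL
  cy4 -> i6,i7 (mulh+and) pair
  cy5 -> i8 (add) tail

ISSUED = 5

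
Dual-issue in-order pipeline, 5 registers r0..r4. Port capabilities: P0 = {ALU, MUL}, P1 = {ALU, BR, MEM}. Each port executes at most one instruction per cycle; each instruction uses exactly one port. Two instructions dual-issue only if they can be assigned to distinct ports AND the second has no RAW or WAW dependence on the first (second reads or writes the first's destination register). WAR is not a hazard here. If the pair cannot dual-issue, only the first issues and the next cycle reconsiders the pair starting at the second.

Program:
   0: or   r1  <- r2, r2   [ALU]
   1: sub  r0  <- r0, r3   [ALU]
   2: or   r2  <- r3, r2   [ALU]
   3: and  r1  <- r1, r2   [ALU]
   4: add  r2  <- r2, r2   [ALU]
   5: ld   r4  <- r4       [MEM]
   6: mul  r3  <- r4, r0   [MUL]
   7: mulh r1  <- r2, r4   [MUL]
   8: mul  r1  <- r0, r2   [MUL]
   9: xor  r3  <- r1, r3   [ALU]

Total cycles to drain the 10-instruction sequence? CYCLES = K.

CYCLES = 8

c0: i0+i1 or+sub  2-wide
c1: i2 or  RAW r2
c2: i3+i4 and+add  2-wide
c3: i5 ld  RAW r4
c4: i6 mul  no-port MUL/MUL
c5: i7 mulh  no-port MUL/MUL
c6: i8 mul  RAW r1
c7: i9 xor  tail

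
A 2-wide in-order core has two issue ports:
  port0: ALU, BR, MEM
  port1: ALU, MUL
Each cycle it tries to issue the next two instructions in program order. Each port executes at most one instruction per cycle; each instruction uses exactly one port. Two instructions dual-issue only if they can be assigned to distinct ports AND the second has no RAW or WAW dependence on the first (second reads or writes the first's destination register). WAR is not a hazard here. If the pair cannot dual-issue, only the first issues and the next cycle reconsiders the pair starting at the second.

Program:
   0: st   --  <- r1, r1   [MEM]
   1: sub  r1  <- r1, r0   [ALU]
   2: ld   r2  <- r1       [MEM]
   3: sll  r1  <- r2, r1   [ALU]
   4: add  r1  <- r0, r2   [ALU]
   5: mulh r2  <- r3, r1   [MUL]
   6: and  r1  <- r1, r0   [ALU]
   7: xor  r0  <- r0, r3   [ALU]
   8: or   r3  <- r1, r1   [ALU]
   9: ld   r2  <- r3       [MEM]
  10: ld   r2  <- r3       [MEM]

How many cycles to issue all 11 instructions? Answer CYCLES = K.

CYCLES = 8

c0: i0+i1 st;sub  2-wide
c1: i2 ld  RAW r2
c2: i3 sll  WAW r1
c3: i4 add  RAW r1
c4: i5+i6 mulh;and  2-wide
c5: i7+i8 xor;or  2-wide
c6: i9 ld  no-port MEM/MEM
c7: i10 ld  tail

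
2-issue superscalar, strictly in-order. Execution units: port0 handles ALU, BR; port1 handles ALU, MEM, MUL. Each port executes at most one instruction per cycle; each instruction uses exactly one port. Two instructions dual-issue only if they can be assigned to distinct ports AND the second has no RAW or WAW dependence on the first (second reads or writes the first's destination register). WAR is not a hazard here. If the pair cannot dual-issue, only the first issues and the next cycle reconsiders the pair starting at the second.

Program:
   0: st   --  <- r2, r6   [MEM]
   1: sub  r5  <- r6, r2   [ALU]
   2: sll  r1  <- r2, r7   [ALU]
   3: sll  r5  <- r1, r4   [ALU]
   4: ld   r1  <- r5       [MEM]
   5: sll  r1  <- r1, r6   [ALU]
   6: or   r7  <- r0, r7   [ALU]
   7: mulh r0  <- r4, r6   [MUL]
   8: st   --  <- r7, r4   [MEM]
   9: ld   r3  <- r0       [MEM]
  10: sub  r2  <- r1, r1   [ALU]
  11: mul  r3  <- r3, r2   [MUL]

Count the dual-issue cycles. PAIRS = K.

[0] i0,i1  st.MEM sub.ALU  -- 2-wide
[1] i2  sll.ALU  -- RAW r1
[2] i3  sll.ALU  -- RAW r5
[3] i4  ld.MEM  -- RAW+WAW r1
[4] i5,i6  sll.ALU or.ALU  -- 2-wide
[5] i7  mulh.MUL  -- no-port MUL/MEM
[6] i8  st.MEM  -- no-port MEM/MEM
[7] i9,i10  ld.MEM sub.ALU  -- 2-wide
[8] i11  mul.MUL  -- tail

PAIRS = 3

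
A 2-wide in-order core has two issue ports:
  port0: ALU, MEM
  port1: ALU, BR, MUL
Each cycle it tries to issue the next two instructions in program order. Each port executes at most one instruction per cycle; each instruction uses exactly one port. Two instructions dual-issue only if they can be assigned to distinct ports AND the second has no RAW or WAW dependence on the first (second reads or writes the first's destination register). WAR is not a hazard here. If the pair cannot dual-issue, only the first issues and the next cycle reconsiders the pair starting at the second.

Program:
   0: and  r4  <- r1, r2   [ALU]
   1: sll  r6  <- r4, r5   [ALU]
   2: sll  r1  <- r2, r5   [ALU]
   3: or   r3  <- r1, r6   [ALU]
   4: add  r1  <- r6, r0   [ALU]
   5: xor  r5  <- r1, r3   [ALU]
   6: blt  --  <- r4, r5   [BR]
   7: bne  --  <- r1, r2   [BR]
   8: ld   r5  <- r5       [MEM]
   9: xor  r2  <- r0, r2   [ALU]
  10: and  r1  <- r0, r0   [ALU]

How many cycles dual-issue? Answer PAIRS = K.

#0 head=0: and.ALU i0 RAW r4
#1 head=1: sll.ALU/sll.ALU i1,i2 2-wide
#2 head=3: or.ALU/add.ALU i3,i4 2-wide
#3 head=5: xor.ALU i5 RAW r5
#4 head=6: blt.BR i6 no-port BR/BR
#5 head=7: bne.BR/ld.MEM i7,i8 2-wide
#6 head=9: xor.ALU/and.ALU i9,i10 2-wide

PAIRS = 4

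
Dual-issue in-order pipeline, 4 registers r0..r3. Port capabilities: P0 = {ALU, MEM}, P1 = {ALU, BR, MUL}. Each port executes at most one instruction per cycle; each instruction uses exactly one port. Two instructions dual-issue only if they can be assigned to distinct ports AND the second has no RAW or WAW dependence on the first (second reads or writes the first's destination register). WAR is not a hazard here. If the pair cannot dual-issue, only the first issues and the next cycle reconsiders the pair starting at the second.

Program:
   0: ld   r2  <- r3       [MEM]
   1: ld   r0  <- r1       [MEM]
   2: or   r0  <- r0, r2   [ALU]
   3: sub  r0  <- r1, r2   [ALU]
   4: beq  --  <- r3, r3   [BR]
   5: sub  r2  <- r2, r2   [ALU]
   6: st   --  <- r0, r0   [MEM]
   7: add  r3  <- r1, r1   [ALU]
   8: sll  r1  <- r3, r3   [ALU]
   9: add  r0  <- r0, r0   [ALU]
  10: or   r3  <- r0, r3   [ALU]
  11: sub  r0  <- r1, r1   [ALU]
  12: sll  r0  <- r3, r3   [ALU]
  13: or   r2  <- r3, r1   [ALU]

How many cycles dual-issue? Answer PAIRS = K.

  cy0 -> i0 (ld.MEM) no-port MEM/MEM
  cy1 -> i1 (ld.MEM) RAW+WAW r0
  cy2 -> i2 (or.ALU) WAW r0
  cy3 -> i3,i4 (sub.ALU/beq.BR) dual
  cy4 -> i5,i6 (sub.ALU/st.MEM) dual
  cy5 -> i7 (add.ALU) RAW r3
  cy6 -> i8,i9 (sll.ALU/add.ALU) dual
  cy7 -> i10,i11 (or.ALU/sub.ALU) dual
  cy8 -> i12,i13 (sll.ALU/or.ALU) dual

PAIRS = 5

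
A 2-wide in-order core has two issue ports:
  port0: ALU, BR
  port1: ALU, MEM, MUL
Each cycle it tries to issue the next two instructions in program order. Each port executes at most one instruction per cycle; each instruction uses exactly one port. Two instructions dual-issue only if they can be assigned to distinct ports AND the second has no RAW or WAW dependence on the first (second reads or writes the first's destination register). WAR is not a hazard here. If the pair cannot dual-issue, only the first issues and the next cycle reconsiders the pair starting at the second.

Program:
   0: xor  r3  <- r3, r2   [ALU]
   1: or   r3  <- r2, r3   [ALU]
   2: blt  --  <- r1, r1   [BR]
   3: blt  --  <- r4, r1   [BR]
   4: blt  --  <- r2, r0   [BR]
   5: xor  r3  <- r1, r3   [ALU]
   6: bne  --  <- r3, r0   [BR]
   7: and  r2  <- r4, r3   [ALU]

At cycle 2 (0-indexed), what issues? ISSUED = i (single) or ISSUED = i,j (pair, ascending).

ISSUED = 3

c0: i0 xor.ALU  RAW+WAW r3
c1: i1+i2 or.ALU;blt.BR  2-wide
c2: i3 blt.BR  no-port BR/BR
c3: i4+i5 blt.BR;xor.ALU  2-wide
c4: i6+i7 bne.BR;and.ALU  2-wide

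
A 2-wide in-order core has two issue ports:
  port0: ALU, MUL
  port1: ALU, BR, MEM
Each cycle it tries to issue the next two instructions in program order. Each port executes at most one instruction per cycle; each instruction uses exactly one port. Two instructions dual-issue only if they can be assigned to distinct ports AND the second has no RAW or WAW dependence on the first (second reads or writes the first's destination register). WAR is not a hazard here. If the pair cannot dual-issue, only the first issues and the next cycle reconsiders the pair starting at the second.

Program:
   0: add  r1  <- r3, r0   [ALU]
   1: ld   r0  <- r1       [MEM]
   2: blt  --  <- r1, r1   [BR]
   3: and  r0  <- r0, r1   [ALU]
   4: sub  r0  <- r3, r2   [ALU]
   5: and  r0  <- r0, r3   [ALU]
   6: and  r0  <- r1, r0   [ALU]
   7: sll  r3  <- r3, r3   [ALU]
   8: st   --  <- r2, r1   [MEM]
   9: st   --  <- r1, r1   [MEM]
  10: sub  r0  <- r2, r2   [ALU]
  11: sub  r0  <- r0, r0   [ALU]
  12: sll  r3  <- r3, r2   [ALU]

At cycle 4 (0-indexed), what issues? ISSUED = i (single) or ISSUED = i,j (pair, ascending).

0. add.ALU @i0  | RAW r1
1. ld.MEM @i1  | no-port MEM/BR
2. blt.BR and.ALU @i2+i3  | pair
3. sub.ALU @i4  | RAW+WAW r0
4. and.ALU @i5  | RAW+WAW r0
5. and.ALU sll.ALU @i6+i7  | pair
6. st.MEM @i8  | no-port MEM/MEM
7. st.MEM sub.ALU @i9+i10  | pair
8. sub.ALU sll.ALU @i11+i12  | pair

ISSUED = 5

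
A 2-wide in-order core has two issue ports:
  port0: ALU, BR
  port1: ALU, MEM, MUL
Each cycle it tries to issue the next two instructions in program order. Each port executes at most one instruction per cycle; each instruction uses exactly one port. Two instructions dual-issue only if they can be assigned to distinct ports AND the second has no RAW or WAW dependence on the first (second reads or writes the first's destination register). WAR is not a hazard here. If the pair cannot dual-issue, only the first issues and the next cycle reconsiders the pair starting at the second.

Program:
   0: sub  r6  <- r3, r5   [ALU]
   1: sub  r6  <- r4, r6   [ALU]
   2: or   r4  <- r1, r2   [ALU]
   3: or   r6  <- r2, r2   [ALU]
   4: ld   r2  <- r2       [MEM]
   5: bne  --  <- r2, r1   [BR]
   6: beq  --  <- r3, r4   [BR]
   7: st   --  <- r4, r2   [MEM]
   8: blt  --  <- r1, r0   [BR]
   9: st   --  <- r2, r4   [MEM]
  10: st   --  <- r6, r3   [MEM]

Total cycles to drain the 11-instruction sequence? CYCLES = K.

0. sub.ALU @i0  | RAW+WAW r6
1. sub.ALU+or.ALU @i1/i2  | pair
2. or.ALU+ld.MEM @i3/i4  | pair
3. bne.BR @i5  | no-port BR/BR
4. beq.BR+st.MEM @i6/i7  | pair
5. blt.BR+st.MEM @i8/i9  | pair
6. st.MEM @i10  | tail

CYCLES = 7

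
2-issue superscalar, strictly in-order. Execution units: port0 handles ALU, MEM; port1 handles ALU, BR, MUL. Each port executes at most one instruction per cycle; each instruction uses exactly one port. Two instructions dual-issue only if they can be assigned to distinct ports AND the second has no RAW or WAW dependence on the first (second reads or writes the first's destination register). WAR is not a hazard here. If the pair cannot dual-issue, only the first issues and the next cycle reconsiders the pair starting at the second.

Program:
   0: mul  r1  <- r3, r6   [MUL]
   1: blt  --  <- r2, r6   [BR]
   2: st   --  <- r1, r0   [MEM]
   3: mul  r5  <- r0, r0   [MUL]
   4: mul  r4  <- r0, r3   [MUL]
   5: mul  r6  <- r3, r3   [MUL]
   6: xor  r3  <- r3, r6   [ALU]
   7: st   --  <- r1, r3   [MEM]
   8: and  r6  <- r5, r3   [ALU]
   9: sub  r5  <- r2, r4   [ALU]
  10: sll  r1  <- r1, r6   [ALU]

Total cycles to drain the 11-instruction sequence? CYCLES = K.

CYCLES = 8

#0 head=0: mul.MUL i0 no-port MUL/BR
#1 head=1: blt.BR+st.MEM i1/i2 pair
#2 head=3: mul.MUL i3 no-port MUL/MUL
#3 head=4: mul.MUL i4 no-port MUL/MUL
#4 head=5: mul.MUL i5 RAW r6
#5 head=6: xor.ALU i6 RAW r3
#6 head=7: st.MEM+and.ALU i7/i8 pair
#7 head=9: sub.ALU+sll.ALU i9/i10 pair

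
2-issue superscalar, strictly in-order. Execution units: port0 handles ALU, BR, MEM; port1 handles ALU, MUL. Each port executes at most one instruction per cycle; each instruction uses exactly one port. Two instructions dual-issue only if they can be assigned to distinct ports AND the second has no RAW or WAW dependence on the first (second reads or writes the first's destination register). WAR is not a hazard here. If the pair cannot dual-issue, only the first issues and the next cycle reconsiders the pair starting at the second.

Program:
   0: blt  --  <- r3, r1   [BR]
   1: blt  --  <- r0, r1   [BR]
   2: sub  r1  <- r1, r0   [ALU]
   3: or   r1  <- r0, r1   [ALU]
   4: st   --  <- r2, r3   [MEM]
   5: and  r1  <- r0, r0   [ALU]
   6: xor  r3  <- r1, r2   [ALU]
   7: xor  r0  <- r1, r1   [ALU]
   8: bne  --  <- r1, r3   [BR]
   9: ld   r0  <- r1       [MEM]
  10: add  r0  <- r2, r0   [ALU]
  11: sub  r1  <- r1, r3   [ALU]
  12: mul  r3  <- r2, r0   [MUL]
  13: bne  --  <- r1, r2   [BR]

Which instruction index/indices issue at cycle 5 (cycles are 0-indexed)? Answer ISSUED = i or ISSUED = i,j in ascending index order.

0. blt.BR @i0  | no-port BR/BR
1. blt.BR/sub.ALU @i1&i2  | pair
2. or.ALU/st.MEM @i3&i4  | pair
3. and.ALU @i5  | RAW r1
4. xor.ALU/xor.ALU @i6&i7  | pair
5. bne.BR @i8  | no-port BR/MEM
6. ld.MEM @i9  | RAW+WAW r0
7. add.ALU/sub.ALU @i10&i11  | pair
8. mul.MUL/bne.BR @i12&i13  | pair

ISSUED = 8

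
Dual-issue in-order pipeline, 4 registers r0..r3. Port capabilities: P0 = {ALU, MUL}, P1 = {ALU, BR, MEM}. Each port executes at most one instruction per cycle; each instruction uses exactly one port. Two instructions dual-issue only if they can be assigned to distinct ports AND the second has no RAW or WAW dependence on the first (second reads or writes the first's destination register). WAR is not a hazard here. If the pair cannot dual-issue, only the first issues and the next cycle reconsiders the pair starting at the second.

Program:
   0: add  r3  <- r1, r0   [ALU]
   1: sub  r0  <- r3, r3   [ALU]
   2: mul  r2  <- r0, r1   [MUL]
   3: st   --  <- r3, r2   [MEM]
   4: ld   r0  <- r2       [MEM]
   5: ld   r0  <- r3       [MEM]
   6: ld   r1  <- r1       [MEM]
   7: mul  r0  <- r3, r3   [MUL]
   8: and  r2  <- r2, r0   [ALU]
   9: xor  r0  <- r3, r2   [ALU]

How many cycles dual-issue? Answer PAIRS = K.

PAIRS = 1

  cy0 -> i0 (add.ALU) RAW r3
  cy1 -> i1 (sub.ALU) RAW r0
  cy2 -> i2 (mul.MUL) RAW r2
  cy3 -> i3 (st.MEM) no-port MEM/MEM
  cy4 -> i4 (ld.MEM) no-port MEM/MEM
  cy5 -> i5 (ld.MEM) no-port MEM/MEM
  cy6 -> i6&i7 (ld.MEM+mul.MUL) pair
  cy7 -> i8 (and.ALU) RAW r2
  cy8 -> i9 (xor.ALU) tail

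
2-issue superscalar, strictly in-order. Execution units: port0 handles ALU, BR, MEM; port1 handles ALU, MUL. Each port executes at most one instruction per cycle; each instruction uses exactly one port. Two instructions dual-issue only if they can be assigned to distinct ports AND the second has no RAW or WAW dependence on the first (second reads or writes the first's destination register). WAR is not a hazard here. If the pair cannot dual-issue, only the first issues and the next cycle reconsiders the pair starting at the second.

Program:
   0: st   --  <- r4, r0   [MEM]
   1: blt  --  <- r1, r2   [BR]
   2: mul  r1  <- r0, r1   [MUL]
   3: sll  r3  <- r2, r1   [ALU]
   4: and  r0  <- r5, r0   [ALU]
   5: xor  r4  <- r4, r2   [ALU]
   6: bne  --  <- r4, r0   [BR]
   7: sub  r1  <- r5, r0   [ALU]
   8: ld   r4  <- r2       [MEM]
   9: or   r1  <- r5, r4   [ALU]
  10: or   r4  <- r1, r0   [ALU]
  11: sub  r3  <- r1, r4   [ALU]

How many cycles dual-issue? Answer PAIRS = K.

  cy0 -> i0 (st.MEM) no-port MEM/BR
  cy1 -> i1&i2 (blt.BR mul.MUL) dual
  cy2 -> i3&i4 (sll.ALU and.ALU) dual
  cy3 -> i5 (xor.ALU) RAW r4
  cy4 -> i6&i7 (bne.BR sub.ALU) dual
  cy5 -> i8 (ld.MEM) RAW r4
  cy6 -> i9 (or.ALU) RAW r1
  cy7 -> i10 (or.ALU) RAW r4
  cy8 -> i11 (sub.ALU) tail

PAIRS = 3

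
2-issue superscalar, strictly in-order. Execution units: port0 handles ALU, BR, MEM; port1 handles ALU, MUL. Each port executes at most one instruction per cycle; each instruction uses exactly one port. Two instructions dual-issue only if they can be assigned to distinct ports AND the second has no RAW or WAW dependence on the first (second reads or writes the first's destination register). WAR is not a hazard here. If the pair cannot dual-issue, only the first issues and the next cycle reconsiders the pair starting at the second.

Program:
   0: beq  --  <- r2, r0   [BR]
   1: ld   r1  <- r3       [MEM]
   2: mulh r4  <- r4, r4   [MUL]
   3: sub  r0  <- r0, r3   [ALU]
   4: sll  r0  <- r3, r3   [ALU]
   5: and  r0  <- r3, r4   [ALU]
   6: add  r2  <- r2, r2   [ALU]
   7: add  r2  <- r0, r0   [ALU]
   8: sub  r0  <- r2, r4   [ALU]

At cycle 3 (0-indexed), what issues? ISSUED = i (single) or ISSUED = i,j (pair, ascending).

ISSUED = 4

t=0 i0:beq.BR ; no-port BR/MEM
t=1 i1,i2:ld.MEM/mulh.MUL ; 2-wide
t=2 i3:sub.ALU ; WAW r0
t=3 i4:sll.ALU ; WAW r0
t=4 i5,i6:and.ALU/add.ALU ; 2-wide
t=5 i7:add.ALU ; RAW r2
t=6 i8:sub.ALU ; tail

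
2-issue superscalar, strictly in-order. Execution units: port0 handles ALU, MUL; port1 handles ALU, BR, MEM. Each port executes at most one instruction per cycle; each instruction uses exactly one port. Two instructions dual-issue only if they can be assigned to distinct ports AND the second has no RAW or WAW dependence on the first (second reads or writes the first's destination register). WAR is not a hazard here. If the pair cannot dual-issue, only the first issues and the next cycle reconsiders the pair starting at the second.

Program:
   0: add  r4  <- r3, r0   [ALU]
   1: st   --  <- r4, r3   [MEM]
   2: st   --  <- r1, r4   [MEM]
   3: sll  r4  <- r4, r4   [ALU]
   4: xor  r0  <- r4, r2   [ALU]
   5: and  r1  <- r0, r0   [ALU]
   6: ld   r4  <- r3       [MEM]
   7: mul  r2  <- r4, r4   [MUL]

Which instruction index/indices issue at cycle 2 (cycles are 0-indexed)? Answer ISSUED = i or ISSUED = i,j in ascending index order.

ISSUED = 2,3

  cy0 -> i0 (add.ALU) RAW r4
  cy1 -> i1 (st.MEM) no-port MEM/MEM
  cy2 -> i2,i3 (st.MEM;sll.ALU) dual
  cy3 -> i4 (xor.ALU) RAW r0
  cy4 -> i5,i6 (and.ALU;ld.MEM) dual
  cy5 -> i7 (mul.MUL) tail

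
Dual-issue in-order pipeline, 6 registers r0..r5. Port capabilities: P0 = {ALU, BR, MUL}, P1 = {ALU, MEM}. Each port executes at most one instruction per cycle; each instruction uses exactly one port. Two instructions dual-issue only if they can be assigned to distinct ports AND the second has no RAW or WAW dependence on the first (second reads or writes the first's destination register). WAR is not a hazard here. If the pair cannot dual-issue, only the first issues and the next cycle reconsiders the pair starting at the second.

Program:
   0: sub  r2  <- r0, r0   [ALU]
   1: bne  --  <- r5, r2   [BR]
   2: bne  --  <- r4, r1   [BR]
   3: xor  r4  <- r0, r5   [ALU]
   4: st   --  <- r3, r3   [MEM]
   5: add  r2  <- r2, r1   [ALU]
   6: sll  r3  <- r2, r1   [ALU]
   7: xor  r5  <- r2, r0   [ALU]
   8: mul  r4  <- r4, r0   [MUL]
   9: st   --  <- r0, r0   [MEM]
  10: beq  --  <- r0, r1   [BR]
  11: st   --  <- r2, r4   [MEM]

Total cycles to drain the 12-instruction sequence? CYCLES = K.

0. sub.ALU @i0  | RAW r2
1. bne.BR @i1  | no-port BR/BR
2. bne.BR;xor.ALU @i2+i3  | dual
3. st.MEM;add.ALU @i4+i5  | dual
4. sll.ALU;xor.ALU @i6+i7  | dual
5. mul.MUL;st.MEM @i8+i9  | dual
6. beq.BR;st.MEM @i10+i11  | dual

CYCLES = 7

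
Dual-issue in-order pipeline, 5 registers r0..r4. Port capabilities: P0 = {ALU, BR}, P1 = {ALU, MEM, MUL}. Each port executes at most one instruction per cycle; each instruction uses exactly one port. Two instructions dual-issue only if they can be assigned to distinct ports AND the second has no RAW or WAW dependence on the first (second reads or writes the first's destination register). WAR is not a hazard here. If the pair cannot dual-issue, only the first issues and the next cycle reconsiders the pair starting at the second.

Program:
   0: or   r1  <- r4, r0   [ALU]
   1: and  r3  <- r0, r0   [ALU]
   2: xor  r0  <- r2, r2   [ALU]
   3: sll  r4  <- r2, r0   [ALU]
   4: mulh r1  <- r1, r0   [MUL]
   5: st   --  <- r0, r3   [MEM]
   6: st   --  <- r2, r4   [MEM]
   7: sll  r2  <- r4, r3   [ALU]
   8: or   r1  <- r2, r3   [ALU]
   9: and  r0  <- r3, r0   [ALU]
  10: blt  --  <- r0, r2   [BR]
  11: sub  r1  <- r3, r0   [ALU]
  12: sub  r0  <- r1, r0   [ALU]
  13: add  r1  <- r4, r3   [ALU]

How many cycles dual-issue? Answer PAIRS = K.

PAIRS = 6

0. or.ALU+and.ALU @i0/i1  | dual
1. xor.ALU @i2  | RAW r0
2. sll.ALU+mulh.MUL @i3/i4  | dual
3. st.MEM @i5  | no-port MEM/MEM
4. st.MEM+sll.ALU @i6/i7  | dual
5. or.ALU+and.ALU @i8/i9  | dual
6. blt.BR+sub.ALU @i10/i11  | dual
7. sub.ALU+add.ALU @i12/i13  | dual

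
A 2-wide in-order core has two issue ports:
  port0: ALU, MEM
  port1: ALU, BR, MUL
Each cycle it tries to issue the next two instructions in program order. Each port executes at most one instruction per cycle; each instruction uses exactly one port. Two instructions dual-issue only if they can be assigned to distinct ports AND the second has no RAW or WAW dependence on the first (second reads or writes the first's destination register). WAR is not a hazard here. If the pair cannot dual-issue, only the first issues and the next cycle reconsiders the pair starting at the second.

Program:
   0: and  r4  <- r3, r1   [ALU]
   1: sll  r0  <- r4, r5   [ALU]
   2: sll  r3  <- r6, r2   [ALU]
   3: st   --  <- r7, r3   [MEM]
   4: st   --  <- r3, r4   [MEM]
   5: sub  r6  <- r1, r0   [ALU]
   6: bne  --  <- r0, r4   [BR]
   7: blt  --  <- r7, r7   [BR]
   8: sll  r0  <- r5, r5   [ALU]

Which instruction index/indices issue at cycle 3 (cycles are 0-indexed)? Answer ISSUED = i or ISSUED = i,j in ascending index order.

ISSUED = 4,5

  cy0 -> i0 (and) RAW r4
  cy1 -> i1/i2 (sll;sll) 2-wide
  cy2 -> i3 (st) no-port MEM/MEM
  cy3 -> i4/i5 (st;sub) 2-wide
  cy4 -> i6 (bne) no-port BR/BR
  cy5 -> i7/i8 (blt;sll) 2-wide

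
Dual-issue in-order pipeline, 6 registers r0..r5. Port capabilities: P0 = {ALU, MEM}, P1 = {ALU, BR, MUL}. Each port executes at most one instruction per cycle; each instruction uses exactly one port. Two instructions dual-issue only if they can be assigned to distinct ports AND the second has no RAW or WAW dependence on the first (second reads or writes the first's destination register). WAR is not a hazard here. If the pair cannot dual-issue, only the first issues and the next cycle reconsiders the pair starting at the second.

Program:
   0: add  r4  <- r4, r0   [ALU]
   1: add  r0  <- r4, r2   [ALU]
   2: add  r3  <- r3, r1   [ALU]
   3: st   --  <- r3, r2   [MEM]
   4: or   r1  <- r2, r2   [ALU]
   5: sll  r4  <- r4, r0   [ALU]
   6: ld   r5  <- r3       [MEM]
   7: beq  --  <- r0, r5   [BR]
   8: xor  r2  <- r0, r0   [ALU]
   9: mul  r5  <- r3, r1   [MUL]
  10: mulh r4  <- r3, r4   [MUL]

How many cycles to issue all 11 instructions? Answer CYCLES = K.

  cy0 -> i0 (add.ALU) RAW r4
  cy1 -> i1/i2 (add.ALU/add.ALU) 2-wide
  cy2 -> i3/i4 (st.MEM/or.ALU) 2-wide
  cy3 -> i5/i6 (sll.ALU/ld.MEM) 2-wide
  cy4 -> i7/i8 (beq.BR/xor.ALU) 2-wide
  cy5 -> i9 (mul.MUL) no-port MUL/MUL
  cy6 -> i10 (mulh.MUL) tail

CYCLES = 7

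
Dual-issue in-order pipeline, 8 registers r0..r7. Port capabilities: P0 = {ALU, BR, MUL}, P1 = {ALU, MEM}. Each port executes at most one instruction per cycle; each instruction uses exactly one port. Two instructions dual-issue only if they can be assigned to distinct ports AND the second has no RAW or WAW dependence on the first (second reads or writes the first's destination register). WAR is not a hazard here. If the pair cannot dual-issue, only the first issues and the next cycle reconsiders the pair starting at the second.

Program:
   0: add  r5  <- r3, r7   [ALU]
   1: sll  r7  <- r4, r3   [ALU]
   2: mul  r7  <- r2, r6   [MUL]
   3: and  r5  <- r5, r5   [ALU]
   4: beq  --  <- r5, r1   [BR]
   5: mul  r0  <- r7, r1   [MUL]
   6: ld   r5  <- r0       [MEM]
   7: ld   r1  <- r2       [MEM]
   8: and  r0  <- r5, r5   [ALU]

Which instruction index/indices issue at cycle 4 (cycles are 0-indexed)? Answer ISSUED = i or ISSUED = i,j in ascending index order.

  cy0 -> i0+i1 (add+sll) pair
  cy1 -> i2+i3 (mul+and) pair
  cy2 -> i4 (beq) no-port BR/MUL
  cy3 -> i5 (mul) RAW r0
  cy4 -> i6 (ld) no-port MEM/MEM
  cy5 -> i7+i8 (ld+and) pair

ISSUED = 6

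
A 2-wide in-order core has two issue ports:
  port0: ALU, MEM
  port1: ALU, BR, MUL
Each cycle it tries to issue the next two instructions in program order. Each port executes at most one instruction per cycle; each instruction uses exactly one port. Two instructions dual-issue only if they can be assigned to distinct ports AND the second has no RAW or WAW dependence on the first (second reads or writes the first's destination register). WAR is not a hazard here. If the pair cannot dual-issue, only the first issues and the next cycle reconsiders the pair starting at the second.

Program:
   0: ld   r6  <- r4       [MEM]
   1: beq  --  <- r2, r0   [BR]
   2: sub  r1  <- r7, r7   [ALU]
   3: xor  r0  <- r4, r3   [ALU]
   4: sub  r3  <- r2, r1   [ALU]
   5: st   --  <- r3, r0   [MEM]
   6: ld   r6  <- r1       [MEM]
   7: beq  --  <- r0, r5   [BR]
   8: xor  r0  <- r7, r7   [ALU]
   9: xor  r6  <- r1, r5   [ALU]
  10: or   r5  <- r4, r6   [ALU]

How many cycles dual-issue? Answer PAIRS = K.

t=0 i0,i1:ld+beq ; pair
t=1 i2,i3:sub+xor ; pair
t=2 i4:sub ; RAW r3
t=3 i5:st ; no-port MEM/MEM
t=4 i6,i7:ld+beq ; pair
t=5 i8,i9:xor+xor ; pair
t=6 i10:or ; tail

PAIRS = 4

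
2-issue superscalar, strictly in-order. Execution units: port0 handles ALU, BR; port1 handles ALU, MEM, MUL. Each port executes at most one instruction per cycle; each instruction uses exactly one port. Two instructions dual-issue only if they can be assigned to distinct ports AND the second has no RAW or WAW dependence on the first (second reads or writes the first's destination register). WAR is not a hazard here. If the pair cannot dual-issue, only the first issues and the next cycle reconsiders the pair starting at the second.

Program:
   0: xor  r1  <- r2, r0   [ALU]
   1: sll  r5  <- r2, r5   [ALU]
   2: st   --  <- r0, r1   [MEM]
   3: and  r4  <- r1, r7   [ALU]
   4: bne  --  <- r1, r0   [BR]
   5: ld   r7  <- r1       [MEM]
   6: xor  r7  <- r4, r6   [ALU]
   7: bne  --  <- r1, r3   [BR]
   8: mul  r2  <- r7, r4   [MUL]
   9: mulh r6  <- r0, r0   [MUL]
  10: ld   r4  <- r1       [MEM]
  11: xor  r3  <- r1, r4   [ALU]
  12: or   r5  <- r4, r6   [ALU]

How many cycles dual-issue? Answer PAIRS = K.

PAIRS = 5

0. xor.ALU sll.ALU @i0/i1  | 2-wide
1. st.MEM and.ALU @i2/i3  | 2-wide
2. bne.BR ld.MEM @i4/i5  | 2-wide
3. xor.ALU bne.BR @i6/i7  | 2-wide
4. mul.MUL @i8  | no-port MUL/MUL
5. mulh.MUL @i9  | no-port MUL/MEM
6. ld.MEM @i10  | RAW r4
7. xor.ALU or.ALU @i11/i12  | 2-wide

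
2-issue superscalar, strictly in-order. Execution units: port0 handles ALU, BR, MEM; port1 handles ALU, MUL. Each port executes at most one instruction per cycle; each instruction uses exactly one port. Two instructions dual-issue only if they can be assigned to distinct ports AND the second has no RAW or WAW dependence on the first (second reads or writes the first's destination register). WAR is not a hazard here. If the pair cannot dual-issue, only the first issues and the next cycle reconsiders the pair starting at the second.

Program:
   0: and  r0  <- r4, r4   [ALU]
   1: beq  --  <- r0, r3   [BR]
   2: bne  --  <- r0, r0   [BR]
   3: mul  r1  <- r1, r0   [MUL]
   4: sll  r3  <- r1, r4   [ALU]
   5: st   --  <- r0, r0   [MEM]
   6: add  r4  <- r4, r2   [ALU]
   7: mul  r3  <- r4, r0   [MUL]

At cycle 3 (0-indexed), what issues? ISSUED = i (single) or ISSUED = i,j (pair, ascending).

ISSUED = 4,5

c0: i0 and.ALU  RAW r0
c1: i1 beq.BR  no-port BR/BR
c2: i2/i3 bne.BR;mul.MUL  2-wide
c3: i4/i5 sll.ALU;st.MEM  2-wide
c4: i6 add.ALU  RAW r4
c5: i7 mul.MUL  tail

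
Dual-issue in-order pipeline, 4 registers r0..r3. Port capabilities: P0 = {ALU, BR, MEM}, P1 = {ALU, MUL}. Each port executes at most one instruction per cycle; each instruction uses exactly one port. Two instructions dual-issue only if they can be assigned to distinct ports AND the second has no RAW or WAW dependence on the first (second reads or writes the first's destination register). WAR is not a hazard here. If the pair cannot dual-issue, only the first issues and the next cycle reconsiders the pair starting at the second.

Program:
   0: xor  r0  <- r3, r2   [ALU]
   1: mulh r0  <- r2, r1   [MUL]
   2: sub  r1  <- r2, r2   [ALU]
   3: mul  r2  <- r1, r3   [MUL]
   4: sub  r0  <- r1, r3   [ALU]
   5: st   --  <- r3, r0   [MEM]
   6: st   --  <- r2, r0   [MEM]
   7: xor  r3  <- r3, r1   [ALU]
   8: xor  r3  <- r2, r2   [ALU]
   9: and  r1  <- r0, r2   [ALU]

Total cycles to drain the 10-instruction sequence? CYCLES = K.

t=0 i0:xor.ALU ; WAW r0
t=1 i1/i2:mulh.MUL;sub.ALU ; dual
t=2 i3/i4:mul.MUL;sub.ALU ; dual
t=3 i5:st.MEM ; no-port MEM/MEM
t=4 i6/i7:st.MEM;xor.ALU ; dual
t=5 i8/i9:xor.ALU;and.ALU ; dual

CYCLES = 6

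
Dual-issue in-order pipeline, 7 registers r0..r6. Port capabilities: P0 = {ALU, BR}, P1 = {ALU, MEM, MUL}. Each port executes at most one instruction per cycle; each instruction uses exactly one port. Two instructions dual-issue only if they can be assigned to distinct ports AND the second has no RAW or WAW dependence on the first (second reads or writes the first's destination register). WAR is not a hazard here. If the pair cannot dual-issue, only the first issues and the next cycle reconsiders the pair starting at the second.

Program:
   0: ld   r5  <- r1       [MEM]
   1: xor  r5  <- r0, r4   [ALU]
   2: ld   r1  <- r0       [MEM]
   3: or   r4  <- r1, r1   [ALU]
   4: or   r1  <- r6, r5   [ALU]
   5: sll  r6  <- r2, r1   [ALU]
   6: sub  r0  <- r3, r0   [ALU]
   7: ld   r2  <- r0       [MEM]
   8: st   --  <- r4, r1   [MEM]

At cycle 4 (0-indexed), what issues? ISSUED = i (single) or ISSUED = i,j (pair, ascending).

ISSUED = 7

0. ld.MEM @i0  | WAW r5
1. xor.ALU ld.MEM @i1&i2  | 2-wide
2. or.ALU or.ALU @i3&i4  | 2-wide
3. sll.ALU sub.ALU @i5&i6  | 2-wide
4. ld.MEM @i7  | no-port MEM/MEM
5. st.MEM @i8  | tail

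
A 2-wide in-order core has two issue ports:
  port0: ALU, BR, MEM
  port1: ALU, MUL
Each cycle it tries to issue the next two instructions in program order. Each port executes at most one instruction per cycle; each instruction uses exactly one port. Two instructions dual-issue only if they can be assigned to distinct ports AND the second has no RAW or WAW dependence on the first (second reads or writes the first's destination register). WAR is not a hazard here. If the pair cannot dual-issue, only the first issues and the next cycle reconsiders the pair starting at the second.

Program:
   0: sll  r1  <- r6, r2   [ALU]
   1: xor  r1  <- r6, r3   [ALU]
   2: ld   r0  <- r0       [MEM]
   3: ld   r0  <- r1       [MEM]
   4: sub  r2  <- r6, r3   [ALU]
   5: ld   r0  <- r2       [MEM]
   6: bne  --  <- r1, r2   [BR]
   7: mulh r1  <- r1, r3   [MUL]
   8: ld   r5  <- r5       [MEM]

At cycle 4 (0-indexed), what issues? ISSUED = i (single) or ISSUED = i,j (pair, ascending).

ISSUED = 6,7

[0] i0  sll.ALU  -- WAW r1
[1] i1&i2  xor.ALU ld.MEM  -- 2-wide
[2] i3&i4  ld.MEM sub.ALU  -- 2-wide
[3] i5  ld.MEM  -- no-port MEM/BR
[4] i6&i7  bne.BR mulh.MUL  -- 2-wide
[5] i8  ld.MEM  -- tail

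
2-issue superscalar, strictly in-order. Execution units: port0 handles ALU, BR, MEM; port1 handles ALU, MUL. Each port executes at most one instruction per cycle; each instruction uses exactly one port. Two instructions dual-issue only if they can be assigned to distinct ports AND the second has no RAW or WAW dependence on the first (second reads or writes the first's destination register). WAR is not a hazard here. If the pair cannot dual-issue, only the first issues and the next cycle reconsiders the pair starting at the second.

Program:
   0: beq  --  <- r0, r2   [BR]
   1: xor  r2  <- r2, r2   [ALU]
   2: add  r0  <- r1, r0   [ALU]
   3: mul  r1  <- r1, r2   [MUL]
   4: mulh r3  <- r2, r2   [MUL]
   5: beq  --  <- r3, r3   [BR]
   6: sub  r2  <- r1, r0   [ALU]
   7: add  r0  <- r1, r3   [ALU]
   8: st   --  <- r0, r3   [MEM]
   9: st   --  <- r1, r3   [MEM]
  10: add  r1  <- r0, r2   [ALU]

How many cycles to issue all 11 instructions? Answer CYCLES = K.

CYCLES = 7

t=0 i0,i1:beq/xor ; dual
t=1 i2,i3:add/mul ; dual
t=2 i4:mulh ; RAW r3
t=3 i5,i6:beq/sub ; dual
t=4 i7:add ; RAW r0
t=5 i8:st ; no-port MEM/MEM
t=6 i9,i10:st/add ; dual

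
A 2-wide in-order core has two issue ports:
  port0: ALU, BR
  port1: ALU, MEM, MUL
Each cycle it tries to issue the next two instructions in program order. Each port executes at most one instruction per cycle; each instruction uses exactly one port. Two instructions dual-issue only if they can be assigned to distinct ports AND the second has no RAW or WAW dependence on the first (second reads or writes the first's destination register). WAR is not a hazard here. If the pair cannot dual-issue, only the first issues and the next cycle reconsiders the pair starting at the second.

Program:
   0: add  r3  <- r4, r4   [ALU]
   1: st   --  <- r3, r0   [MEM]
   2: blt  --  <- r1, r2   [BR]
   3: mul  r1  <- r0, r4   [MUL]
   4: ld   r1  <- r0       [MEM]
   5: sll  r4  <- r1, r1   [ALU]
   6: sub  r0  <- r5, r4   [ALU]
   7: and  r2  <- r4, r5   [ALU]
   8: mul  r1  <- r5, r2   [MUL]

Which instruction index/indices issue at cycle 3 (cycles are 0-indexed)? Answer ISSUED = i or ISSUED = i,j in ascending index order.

ISSUED = 4

[0] i0  add  -- RAW r3
[1] i1&i2  st/blt  -- 2-wide
[2] i3  mul  -- no-port MUL/MEM
[3] i4  ld  -- RAW r1
[4] i5  sll  -- RAW r4
[5] i6&i7  sub/and  -- 2-wide
[6] i8  mul  -- tail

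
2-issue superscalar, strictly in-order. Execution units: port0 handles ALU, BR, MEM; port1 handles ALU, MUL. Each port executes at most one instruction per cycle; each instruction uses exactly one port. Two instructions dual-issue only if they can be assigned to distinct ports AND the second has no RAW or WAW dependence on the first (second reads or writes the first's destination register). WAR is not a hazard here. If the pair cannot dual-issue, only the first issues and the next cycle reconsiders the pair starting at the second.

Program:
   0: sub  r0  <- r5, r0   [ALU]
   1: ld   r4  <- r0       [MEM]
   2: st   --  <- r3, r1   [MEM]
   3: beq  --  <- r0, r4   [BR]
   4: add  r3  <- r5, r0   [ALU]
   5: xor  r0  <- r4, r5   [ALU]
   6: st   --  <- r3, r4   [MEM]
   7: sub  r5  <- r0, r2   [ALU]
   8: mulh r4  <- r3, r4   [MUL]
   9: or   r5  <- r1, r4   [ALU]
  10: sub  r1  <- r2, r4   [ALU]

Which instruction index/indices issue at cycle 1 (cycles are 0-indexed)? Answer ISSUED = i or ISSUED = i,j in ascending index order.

[0] i0  sub.ALU  -- RAW r0
[1] i1  ld.MEM  -- no-port MEM/MEM
[2] i2  st.MEM  -- no-port MEM/BR
[3] i3+i4  beq.BR/add.ALU  -- pair
[4] i5+i6  xor.ALU/st.MEM  -- pair
[5] i7+i8  sub.ALU/mulh.MUL  -- pair
[6] i9+i10  or.ALU/sub.ALU  -- pair

ISSUED = 1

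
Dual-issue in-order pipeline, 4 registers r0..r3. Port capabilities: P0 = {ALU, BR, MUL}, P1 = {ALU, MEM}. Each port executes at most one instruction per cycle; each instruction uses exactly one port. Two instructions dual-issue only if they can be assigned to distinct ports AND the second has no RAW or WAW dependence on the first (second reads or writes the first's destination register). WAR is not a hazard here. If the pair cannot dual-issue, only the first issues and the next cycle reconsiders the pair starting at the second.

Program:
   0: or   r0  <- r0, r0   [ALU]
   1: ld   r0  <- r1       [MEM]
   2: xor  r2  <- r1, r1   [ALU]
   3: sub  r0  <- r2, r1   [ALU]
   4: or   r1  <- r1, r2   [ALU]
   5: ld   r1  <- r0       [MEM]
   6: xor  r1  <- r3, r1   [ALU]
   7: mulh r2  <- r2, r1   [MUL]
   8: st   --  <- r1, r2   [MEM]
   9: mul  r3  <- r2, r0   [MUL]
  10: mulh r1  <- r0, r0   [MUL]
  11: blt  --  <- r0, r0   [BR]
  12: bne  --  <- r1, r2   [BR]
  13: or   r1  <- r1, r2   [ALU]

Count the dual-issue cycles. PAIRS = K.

PAIRS = 4

  cy0 -> i0 (or) WAW r0
  cy1 -> i1+i2 (ld;xor) pair
  cy2 -> i3+i4 (sub;or) pair
  cy3 -> i5 (ld) RAW+WAW r1
  cy4 -> i6 (xor) RAW r1
  cy5 -> i7 (mulh) RAW r2
  cy6 -> i8+i9 (st;mul) pair
  cy7 -> i10 (mulh) no-port MUL/BR
  cy8 -> i11 (blt) no-port BR/BR
  cy9 -> i12+i13 (bne;or) pair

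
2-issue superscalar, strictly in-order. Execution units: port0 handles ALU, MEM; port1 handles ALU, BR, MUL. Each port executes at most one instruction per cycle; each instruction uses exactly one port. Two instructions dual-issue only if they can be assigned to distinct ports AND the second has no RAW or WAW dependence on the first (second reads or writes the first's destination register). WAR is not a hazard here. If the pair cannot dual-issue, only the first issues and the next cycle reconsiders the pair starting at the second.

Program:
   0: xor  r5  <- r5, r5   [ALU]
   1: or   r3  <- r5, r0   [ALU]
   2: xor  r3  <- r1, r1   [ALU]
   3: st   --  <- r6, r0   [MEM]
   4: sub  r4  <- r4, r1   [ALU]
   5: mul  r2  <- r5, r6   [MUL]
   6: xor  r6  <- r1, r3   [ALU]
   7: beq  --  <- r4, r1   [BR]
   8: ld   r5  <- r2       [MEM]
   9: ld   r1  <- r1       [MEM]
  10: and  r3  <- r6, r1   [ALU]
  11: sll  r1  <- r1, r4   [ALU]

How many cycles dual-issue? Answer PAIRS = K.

PAIRS = 4

#0 head=0: xor.ALU i0 RAW r5
#1 head=1: or.ALU i1 WAW r3
#2 head=2: xor.ALU st.MEM i2/i3 pair
#3 head=4: sub.ALU mul.MUL i4/i5 pair
#4 head=6: xor.ALU beq.BR i6/i7 pair
#5 head=8: ld.MEM i8 no-port MEM/MEM
#6 head=9: ld.MEM i9 RAW r1
#7 head=10: and.ALU sll.ALU i10/i11 pair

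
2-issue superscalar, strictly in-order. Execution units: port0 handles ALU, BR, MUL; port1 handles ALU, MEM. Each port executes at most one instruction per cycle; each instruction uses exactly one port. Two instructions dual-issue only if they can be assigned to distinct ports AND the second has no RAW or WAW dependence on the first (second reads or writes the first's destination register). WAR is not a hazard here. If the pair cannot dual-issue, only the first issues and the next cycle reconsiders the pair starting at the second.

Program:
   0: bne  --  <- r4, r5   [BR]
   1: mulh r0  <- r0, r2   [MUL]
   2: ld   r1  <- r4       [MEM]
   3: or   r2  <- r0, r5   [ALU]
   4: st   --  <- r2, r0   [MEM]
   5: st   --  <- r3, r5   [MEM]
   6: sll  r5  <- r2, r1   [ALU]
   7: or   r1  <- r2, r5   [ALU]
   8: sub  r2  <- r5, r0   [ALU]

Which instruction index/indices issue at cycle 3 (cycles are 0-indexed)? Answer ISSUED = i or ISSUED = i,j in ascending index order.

[0] i0  bne.BR  -- no-port BR/MUL
[1] i1/i2  mulh.MUL ld.MEM  -- pair
[2] i3  or.ALU  -- RAW r2
[3] i4  st.MEM  -- no-port MEM/MEM
[4] i5/i6  st.MEM sll.ALU  -- pair
[5] i7/i8  or.ALU sub.ALU  -- pair

ISSUED = 4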